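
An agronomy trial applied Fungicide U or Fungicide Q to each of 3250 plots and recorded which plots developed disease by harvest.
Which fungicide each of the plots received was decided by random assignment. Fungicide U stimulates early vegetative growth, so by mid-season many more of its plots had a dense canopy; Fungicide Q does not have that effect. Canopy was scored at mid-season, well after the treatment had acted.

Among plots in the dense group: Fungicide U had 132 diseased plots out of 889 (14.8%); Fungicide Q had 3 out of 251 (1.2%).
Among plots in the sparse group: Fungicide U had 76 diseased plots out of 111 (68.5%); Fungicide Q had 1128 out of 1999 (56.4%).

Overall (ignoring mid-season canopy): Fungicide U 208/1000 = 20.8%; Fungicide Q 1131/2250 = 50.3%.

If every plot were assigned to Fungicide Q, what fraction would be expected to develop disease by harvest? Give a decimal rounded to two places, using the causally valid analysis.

0.50

Because the fungicide influences mid-season canopy, mid-season canopy is a post-treatment mediator, not a confounder. Stratifying on it would bias the estimate; the causal effect is the crude pooled difference.
So P(outcome | do(Fungicide Q)) is just the pooled rate for Fungicide Q: 1131/2250 = 0.503.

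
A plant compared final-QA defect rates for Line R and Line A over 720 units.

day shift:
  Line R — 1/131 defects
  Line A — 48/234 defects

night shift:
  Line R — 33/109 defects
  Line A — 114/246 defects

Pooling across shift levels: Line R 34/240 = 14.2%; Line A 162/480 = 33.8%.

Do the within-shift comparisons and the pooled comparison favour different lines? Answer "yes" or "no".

Within each shift level (day shift 0.8% vs 20.5%; night shift 30.3% vs 46.3%), Line R has the lower rate every time. Pooled: 14.2% vs 33.8% — Line R has the lower rate overall. They agree.

no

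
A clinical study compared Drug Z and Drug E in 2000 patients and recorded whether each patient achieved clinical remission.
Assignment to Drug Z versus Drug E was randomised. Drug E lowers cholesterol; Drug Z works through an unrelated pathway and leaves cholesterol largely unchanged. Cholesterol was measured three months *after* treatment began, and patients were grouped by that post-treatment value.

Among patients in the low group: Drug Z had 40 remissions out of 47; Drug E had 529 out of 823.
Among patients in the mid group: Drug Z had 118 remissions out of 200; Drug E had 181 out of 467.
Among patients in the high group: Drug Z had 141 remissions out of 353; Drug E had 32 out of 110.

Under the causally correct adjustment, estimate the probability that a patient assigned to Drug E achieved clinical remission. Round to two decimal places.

Cholesterol here is a post-treatment variable shaped by the drug; conditioning on it would introduce bias rather than remove it. The overall comparison is the causal one.
So P(outcome | do(Drug E)) is just the pooled rate for Drug E: 742/1400 = 0.530.

0.53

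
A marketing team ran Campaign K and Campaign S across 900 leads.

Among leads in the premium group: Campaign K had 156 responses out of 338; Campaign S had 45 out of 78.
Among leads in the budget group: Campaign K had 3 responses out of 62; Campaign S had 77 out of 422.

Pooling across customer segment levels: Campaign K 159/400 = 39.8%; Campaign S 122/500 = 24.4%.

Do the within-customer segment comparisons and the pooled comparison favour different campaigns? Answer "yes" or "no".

yes

Within each customer segment level (premium 46.2% vs 57.7%; budget 4.8% vs 18.2%), Campaign S has the higher rate every time. Pooled: 39.8% vs 24.4% — Campaign K has the higher rate overall. The two comparisons disagree.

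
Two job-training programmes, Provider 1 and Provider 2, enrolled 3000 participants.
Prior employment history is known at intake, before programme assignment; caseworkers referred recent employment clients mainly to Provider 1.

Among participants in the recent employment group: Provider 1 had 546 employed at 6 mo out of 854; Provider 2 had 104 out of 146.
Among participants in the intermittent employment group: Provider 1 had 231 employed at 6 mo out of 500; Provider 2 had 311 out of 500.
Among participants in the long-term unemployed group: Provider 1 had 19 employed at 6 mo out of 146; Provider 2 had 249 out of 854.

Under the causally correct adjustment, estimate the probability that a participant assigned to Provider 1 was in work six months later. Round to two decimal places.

Within every prior employment history level Provider 2 has the higher rate, yet pooled Provider 1 does — Simpson's reversal.
Here prior employment history is a common cause — it drives both which programme a case falls under and the outcome. The crude comparison mixes populations; the stratum-specific rates are the causally relevant ones.
Standardising Provider 1 to the population prior employment history mix: 0.333·546/854 + 0.333·231/500 + 0.333·19/146 = 0.410.

0.41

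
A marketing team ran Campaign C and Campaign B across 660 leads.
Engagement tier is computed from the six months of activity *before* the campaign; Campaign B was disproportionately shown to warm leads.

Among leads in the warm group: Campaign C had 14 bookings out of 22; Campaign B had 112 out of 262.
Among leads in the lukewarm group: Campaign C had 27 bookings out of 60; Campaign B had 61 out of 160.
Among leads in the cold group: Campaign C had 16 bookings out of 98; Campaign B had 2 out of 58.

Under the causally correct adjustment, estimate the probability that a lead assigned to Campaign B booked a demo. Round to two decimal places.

The stratified and pooled comparisons disagree (Campaign C wins within each engagement tier; Campaign B wins overall), so the answer turns on the causal role of engagement tier.
Nothing the campaign does changes engagement tier; the imbalance is an allocation artefact. With engagement tier also predicting the outcome, the pooled figure is confounded, and the within-stratum comparison is the causal one.
Standardising Campaign B to the population engagement tier mix: 0.430·112/262 + 0.333·61/160 + 0.236·2/58 = 0.319.

0.32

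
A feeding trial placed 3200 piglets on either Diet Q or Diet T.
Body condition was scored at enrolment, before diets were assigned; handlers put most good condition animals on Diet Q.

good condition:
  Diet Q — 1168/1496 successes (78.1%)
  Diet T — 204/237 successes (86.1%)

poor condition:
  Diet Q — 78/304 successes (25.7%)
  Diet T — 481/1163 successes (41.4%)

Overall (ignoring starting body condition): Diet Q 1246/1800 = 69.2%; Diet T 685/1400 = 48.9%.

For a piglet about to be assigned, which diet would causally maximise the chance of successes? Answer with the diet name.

Diet T

Here starting body condition is a common cause — it drives both which diet a case falls under and the outcome. The crude comparison mixes populations; the stratum-specific rates are the causally relevant ones.
Within each level — good condition: 78.1% vs 86.1%; poor condition: 25.7% vs 41.4% — Diet T is higher every time.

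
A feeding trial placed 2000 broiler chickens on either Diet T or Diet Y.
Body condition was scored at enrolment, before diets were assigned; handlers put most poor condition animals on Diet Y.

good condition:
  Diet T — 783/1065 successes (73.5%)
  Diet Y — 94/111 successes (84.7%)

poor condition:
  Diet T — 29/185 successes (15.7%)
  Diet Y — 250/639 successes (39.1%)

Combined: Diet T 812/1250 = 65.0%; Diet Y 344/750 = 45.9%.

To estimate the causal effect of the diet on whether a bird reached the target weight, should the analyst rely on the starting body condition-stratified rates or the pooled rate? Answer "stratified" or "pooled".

stratified

Diet Y is higher inside every starting body condition stratum but Diet T is higher in aggregate. Whether to stratify depends on how starting body condition relates to the diet.
Starting body condition is set before the diet has any effect — it is not caused by the diet — and it independently drives the outcome. That makes it a confounder, so the causal comparison is within starting body condition levels.
Within each level — good condition: 73.5% vs 84.7%; poor condition: 15.7% vs 39.1% — Diet Y is higher every time.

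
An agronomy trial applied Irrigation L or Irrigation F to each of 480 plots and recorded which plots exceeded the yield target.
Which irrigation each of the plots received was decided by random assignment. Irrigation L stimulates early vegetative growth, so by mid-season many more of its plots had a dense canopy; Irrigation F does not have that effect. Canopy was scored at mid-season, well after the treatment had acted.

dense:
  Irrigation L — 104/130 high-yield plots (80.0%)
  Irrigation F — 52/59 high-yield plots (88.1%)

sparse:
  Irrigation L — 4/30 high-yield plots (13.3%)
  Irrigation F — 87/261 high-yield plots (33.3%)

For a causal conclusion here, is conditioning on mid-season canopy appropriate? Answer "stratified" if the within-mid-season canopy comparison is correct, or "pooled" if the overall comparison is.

Because the irrigation influences mid-season canopy, mid-season canopy is a post-treatment mediator, not a confounder. Stratifying on it would bias the estimate; the causal effect is the crude pooled difference.
Pooled: Irrigation L 67.5% vs Irrigation F 43.4%; Irrigation L is higher overall.

pooled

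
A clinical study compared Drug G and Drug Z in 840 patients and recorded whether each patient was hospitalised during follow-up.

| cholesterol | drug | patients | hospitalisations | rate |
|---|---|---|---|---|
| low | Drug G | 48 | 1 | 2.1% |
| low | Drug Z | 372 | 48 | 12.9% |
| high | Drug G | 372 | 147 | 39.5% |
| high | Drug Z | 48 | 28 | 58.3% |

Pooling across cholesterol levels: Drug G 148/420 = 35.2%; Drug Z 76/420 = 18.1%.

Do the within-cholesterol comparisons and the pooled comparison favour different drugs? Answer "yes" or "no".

Within each cholesterol level (low 2.1% vs 12.9%; high 39.5% vs 58.3%), Drug G has the lower rate every time. Pooled: 35.2% vs 18.1% — Drug Z has the lower rate overall. The two comparisons disagree.

yes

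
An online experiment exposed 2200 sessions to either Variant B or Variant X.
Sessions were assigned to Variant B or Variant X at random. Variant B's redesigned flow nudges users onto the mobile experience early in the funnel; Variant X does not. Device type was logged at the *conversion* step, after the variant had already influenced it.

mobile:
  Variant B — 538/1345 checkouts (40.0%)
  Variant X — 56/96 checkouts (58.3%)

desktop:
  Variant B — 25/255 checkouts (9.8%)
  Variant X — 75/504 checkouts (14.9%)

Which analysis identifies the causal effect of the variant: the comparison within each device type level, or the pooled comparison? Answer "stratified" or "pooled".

Because the variant influences device type, device type is a post-treatment mediator, not a confounder. Stratifying on it would bias the estimate; the causal effect is the crude pooled difference.
Pooled: Variant B 35.2% vs Variant X 21.8%; Variant B is higher overall.

pooled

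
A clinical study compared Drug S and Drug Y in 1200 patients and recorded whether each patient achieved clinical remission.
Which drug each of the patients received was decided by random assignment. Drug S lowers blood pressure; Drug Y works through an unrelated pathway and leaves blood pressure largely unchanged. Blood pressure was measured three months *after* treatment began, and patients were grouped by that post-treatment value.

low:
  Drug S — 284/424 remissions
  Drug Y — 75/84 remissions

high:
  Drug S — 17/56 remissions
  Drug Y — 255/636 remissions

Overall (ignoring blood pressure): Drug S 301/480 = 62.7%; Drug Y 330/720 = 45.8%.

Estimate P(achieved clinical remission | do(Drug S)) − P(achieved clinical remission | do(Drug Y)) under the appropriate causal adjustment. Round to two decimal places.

Blood pressure is downstream of the drug. One should not condition on a consequence of treatment, so the overall rates are the right comparison.
The causal difference is the pooled difference: 0.627 − 0.458 = +0.169.

+0.17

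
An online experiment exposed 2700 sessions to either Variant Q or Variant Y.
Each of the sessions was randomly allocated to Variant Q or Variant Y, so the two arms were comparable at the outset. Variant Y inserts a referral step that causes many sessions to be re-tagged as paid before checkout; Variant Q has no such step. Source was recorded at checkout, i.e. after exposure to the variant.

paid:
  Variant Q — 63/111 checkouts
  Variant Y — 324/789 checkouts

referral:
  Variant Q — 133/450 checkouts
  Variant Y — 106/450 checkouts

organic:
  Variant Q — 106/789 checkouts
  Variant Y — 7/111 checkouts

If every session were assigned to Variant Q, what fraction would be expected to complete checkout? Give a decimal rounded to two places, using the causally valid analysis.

Traffic source is downstream of the variant. One should not condition on a consequence of treatment, so the overall rates are the right comparison.
So P(outcome | do(Variant Q)) is just the pooled rate for Variant Q: 302/1350 = 0.224.

0.22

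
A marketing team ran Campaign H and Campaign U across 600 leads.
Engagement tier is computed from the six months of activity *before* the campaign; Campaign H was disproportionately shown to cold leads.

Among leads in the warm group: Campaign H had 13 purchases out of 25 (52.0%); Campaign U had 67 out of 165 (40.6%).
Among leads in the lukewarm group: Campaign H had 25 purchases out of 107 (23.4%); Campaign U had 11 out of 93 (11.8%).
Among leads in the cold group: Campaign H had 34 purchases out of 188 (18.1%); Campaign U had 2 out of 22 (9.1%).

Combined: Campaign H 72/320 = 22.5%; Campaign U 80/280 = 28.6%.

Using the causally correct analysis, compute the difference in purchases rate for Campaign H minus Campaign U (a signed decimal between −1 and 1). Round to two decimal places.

+0.11

The stratified and pooled comparisons disagree (Campaign H wins within each engagement tier; Campaign U wins overall), so the answer turns on the causal role of engagement tier.
Nothing the campaign does changes engagement tier; the imbalance is an allocation artefact. With engagement tier also predicting the outcome, the pooled figure is confounded, and the within-stratum comparison is the causal one.
Adjusting over the population distribution of engagement tier: 0.317·(0.520−0.406) + 0.333·(0.234−0.118) + 0.350·(0.181−0.091) = +0.106.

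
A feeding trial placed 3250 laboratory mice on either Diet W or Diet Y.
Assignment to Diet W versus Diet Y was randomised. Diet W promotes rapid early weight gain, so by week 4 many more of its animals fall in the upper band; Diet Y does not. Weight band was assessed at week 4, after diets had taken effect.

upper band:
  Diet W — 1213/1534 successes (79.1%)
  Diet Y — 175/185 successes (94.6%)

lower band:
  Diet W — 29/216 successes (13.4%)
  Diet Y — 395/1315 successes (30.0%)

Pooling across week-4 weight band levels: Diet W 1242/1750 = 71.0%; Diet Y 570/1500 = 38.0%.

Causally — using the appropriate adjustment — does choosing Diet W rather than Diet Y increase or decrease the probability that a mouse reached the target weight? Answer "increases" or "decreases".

increases

Diet Y is higher inside every week-4 weight band stratum but Diet W is higher in aggregate. Whether to stratify depends on how week-4 weight band relates to the diet.
Week-4 weight band is downstream of the diet. One should not condition on a consequence of treatment, so the overall rates are the right comparison.
Pooled: Diet W 71.0% vs Diet Y 38.0%; Diet W is higher overall.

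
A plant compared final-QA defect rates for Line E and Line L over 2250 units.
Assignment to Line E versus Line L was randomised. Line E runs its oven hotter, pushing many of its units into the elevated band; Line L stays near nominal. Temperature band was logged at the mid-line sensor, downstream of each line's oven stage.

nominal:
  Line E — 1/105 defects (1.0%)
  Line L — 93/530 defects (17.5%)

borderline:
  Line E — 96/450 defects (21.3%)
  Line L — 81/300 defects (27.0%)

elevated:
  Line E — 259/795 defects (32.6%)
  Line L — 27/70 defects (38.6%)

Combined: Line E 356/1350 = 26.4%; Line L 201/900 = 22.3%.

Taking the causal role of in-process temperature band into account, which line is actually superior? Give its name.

Line L

The stratified and pooled comparisons disagree (Line E wins within each in-process temperature band; Line L wins overall), so the answer turns on the causal role of in-process temperature band.
Because the line influences in-process temperature band, in-process temperature band is a post-treatment mediator, not a confounder. Stratifying on it would bias the estimate; the causal effect is the crude pooled difference.
Pooled: Line E 26.4% vs Line L 22.3%; Line L is lower overall.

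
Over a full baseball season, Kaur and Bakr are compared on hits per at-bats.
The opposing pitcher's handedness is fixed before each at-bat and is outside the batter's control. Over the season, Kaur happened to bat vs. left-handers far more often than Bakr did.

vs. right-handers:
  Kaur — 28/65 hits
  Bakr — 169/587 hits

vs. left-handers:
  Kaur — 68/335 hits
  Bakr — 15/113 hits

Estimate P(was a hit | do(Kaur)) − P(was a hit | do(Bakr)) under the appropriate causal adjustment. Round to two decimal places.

+0.11

Kaur is higher inside every pitcher handedness stratum but Bakr is higher in aggregate. Whether to stratify depends on how pitcher handedness relates to the player.
Nothing the player does changes pitcher handedness; the imbalance is an allocation artefact. With pitcher handedness also predicting the outcome, the pooled figure is confounded, and the within-stratum comparison is the causal one.
Adjusting over the population distribution of pitcher handedness: 0.593·(0.431−0.288) + 0.407·(0.203−0.133) = +0.113.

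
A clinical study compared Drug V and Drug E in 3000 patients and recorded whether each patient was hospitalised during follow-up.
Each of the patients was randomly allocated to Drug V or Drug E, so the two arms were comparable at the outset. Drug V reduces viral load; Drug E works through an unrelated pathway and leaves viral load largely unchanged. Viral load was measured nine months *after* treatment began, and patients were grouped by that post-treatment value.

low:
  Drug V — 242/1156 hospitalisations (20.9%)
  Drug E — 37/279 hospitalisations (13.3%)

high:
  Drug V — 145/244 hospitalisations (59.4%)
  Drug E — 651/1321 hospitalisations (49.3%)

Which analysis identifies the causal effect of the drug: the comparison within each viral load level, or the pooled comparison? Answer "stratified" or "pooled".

pooled

The viral load-specific comparison favours Drug E throughout, but the pooled figures favour Drug V. The question is whether to condition on viral load.
The distribution of viral load is itself part of what the drug does — it is an intermediate outcome. Holding it fixed would remove that part of the effect; the total effect is the pooled difference.
Pooled: Drug V 27.6% vs Drug E 43.0%; Drug V is lower overall.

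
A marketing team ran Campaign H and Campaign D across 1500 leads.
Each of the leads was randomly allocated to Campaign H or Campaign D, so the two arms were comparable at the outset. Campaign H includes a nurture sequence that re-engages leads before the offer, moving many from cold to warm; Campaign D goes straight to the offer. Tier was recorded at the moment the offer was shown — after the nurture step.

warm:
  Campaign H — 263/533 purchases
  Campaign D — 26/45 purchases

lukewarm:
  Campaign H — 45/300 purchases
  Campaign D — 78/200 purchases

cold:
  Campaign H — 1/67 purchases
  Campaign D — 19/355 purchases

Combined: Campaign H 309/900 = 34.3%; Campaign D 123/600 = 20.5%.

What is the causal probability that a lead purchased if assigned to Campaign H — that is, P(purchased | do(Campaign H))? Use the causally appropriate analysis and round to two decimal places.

0.34

Within every engagement tier level Campaign D has the higher rate, yet pooled Campaign H does — Simpson's reversal.
Engagement tier is recorded after the campaign and is itself shifted by it — it sits on the causal path from campaign to outcome. Conditioning on a mediator would strip out part of the effect we want; the pooled comparison gives the total causal effect.
So P(outcome | do(Campaign H)) is just the pooled rate for Campaign H: 309/900 = 0.343.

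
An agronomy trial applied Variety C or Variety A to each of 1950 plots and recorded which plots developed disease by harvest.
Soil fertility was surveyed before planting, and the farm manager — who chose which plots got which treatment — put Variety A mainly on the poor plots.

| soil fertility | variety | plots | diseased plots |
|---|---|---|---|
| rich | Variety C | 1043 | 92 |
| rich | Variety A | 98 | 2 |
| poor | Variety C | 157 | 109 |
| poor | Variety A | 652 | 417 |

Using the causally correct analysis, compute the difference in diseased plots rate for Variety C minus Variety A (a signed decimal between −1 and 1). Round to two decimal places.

+0.06

Variety A is lower inside every soil fertility stratum but Variety C is lower in aggregate. Whether to stratify depends on how soil fertility relates to the variety.
Soil fertility differs across varietys for reasons unrelated to any effect of the variety itself, and it separately predicts the outcome — a classic confounder. We must compare within soil fertility levels.
Adjusting over the population distribution of soil fertility: 0.585·(0.088−0.020) + 0.415·(0.694−0.640) = +0.062.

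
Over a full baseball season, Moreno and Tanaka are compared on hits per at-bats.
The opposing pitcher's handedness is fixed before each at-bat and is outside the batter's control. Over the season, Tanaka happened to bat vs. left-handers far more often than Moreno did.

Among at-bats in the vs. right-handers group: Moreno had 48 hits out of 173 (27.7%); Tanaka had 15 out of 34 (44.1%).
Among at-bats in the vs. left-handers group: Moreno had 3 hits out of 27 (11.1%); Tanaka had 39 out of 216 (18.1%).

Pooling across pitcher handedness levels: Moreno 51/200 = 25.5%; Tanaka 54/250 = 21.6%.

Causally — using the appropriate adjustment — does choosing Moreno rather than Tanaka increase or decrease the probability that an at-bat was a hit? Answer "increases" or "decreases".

decreases

The stratified and pooled comparisons disagree (Tanaka wins within each pitcher handedness; Moreno wins overall), so the answer turns on the causal role of pitcher handedness.
Pitcher handedness differs across players for reasons unrelated to any effect of the player itself, and it separately predicts the outcome — a classic confounder. We must compare within pitcher handedness levels.
Within each level — vs. right-handers: 27.7% vs 44.1%; vs. left-handers: 11.1% vs 18.1% — Tanaka is higher every time.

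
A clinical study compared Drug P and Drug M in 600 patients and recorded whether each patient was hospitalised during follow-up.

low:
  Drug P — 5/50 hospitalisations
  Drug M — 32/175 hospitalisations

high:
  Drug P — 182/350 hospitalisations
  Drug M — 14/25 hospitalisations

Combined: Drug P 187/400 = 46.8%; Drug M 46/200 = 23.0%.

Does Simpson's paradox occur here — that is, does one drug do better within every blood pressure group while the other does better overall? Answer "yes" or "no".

Within each blood pressure level (low 10.0% vs 18.3%; high 52.0% vs 56.0%), Drug P has the lower rate every time. Pooled: 46.8% vs 23.0% — Drug M has the lower rate overall. The two comparisons disagree.

yes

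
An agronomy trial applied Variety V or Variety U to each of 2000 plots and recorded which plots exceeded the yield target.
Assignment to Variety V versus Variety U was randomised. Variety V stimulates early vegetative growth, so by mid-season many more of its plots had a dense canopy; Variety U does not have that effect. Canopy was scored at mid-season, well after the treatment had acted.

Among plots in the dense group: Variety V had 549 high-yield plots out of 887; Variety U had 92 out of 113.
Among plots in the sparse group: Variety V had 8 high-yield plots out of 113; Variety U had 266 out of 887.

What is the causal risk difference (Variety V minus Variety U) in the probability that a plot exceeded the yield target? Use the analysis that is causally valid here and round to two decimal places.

+0.20

Mid-season canopy lies on the pathway variety → mid-season canopy → outcome, so adjusting for it blocks the indirect effect. For the total causal effect of variety, use the unadjusted pooled rates.
The causal difference is the pooled difference: 0.557 − 0.358 = +0.199.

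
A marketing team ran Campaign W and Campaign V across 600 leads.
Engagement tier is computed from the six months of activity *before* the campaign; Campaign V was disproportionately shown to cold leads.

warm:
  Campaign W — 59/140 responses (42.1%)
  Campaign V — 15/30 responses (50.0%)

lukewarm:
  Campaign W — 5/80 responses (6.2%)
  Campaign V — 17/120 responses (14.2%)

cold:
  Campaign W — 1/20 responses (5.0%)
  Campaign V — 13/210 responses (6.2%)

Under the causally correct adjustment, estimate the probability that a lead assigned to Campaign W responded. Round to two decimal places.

0.16

Engagement tier is set before the campaign has any effect — it is not caused by the campaign — and it independently drives the outcome. That makes it a confounder, so the causal comparison is within engagement tier levels.
Standardising Campaign W to the population engagement tier mix: 0.283·59/140 + 0.333·5/80 + 0.383·1/20 = 0.159.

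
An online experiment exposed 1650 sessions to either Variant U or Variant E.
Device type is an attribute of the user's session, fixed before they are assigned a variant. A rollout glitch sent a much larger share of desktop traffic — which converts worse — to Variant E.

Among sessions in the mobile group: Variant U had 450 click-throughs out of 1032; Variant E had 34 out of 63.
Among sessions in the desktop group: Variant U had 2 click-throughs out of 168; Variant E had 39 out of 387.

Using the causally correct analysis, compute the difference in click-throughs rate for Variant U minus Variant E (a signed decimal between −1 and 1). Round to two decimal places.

Within every device type level Variant E has the higher rate, yet pooled Variant U does — Simpson's reversal.
Since device type is a pre-existing factor (not a product of the variant) and it affects the outcome on its own, it is a confounder. The stratified rates, not the pooled rate, identify the causal effect.
Adjusting over the population distribution of device type: 0.664·(0.436−0.540) + 0.336·(0.012−0.101) = -0.099.

-0.10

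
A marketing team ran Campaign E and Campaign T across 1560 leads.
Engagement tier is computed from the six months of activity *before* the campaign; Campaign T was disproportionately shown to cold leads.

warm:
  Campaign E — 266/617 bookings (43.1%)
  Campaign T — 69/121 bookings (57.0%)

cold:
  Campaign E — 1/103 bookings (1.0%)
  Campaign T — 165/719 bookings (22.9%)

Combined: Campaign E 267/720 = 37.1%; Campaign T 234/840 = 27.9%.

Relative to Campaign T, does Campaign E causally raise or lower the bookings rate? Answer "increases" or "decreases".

The stratified and pooled comparisons disagree (Campaign T wins within each engagement tier; Campaign E wins overall), so the answer turns on the causal role of engagement tier.
The imbalance in engagement tier arose from how leads were allocated, not from anything the campaign did; and engagement tier independently affects the outcome. The pooled gap is confounded — condition on engagement tier.
Within each level — warm: 43.1% vs 57.0%; cold: 1.0% vs 22.9% — Campaign T is higher every time.

decreases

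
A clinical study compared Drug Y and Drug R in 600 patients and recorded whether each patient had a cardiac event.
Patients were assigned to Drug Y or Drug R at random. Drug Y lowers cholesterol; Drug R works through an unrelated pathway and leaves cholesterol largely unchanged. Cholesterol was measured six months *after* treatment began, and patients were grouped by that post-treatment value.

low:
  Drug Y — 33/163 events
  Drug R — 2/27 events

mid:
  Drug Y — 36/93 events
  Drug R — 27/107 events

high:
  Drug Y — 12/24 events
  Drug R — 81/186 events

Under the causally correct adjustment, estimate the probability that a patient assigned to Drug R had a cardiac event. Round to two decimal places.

The cholesterol-specific comparison favours Drug R throughout, but the pooled figures favour Drug Y. The question is whether to condition on cholesterol.
Cholesterol lies on the pathway drug → cholesterol → outcome, so adjusting for it blocks the indirect effect. For the total causal effect of drug, use the unadjusted pooled rates.
So P(outcome | do(Drug R)) is just the pooled rate for Drug R: 110/320 = 0.344.

0.34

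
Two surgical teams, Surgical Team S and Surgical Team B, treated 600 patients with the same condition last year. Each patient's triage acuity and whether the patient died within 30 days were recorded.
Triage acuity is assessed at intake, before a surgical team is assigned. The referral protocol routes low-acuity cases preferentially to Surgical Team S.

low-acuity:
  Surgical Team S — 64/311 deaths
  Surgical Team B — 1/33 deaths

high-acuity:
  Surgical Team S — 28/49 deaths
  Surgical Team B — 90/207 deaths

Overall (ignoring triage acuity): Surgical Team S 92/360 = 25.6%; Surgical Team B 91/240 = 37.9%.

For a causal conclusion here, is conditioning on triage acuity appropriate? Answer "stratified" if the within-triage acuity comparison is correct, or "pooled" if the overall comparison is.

stratified

Triage acuity satisfies the back-door criterion: it is not a descendant of the surgical team, and it blocks the spurious path from surgical team to outcome. Adjusting for it (i.e., using the within-triage acuity rates) gives the causal effect.
Within each level — low-acuity: 20.6% vs 3.0%; high-acuity: 57.1% vs 43.5% — Surgical Team B is lower every time.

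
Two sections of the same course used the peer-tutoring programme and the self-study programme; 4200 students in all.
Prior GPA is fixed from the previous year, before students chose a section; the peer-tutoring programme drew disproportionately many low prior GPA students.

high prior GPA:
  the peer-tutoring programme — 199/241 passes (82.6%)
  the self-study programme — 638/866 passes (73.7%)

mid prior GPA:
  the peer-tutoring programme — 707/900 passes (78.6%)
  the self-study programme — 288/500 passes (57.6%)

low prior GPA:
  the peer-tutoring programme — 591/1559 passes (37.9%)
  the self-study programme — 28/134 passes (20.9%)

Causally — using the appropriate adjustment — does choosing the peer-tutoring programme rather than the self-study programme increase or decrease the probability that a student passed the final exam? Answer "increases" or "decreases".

increases

Nothing the teaching method does changes prior GPA band; the imbalance is an allocation artefact. With prior GPA band also predicting the outcome, the pooled figure is confounded, and the within-stratum comparison is the causal one.
Within each level — high prior GPA: 82.6% vs 73.7%; mid prior GPA: 78.6% vs 57.6%; low prior GPA: 37.9% vs 20.9% — the peer-tutoring programme is higher every time.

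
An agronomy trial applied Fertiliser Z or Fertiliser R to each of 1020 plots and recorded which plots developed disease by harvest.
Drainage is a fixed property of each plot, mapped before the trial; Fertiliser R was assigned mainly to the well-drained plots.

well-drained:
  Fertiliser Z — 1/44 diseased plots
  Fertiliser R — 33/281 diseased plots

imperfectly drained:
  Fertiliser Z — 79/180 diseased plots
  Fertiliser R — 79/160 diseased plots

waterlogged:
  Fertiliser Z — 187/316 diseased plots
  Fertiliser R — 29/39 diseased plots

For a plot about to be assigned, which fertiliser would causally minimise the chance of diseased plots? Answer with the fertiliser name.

Fertiliser Z is lower inside every field drainage stratum but Fertiliser R is lower in aggregate. Whether to stratify depends on how field drainage relates to the fertiliser.
Nothing the fertiliser does changes field drainage; the imbalance is an allocation artefact. With field drainage also predicting the outcome, the pooled figure is confounded, and the within-stratum comparison is the causal one.
Within each level — well-drained: 2.3% vs 11.7%; imperfectly drained: 43.9% vs 49.4%; waterlogged: 59.2% vs 74.4% — Fertiliser Z is lower every time.

Fertiliser Z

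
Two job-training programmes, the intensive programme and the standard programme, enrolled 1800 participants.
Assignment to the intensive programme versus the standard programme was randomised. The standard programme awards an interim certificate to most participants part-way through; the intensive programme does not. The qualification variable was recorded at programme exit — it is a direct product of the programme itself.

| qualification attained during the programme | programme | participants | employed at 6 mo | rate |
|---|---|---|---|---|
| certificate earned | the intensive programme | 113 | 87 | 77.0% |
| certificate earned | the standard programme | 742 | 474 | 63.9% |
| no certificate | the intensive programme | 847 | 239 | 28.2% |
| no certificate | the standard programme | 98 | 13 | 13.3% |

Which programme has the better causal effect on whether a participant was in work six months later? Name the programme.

Qualification attained during the programme here is a post-treatment variable shaped by the programme; conditioning on it would introduce bias rather than remove it. The overall comparison is the causal one.
Pooled: the intensive programme 34.0% vs the standard programme 58.0%; the standard programme is higher overall.

the standard programme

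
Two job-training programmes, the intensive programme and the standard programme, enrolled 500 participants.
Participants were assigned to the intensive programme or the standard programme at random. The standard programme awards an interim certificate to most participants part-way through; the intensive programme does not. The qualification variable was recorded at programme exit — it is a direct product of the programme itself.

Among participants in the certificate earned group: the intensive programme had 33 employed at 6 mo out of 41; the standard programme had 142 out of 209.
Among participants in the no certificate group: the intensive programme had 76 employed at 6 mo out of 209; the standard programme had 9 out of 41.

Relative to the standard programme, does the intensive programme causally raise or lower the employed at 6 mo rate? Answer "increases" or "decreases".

Within every qualification attained during the programme level the intensive programme has the higher rate, yet pooled the standard programme does — Simpson's reversal.
Because the programme influences qualification attained during the programme, qualification attained during the programme is a post-treatment mediator, not a confounder. Stratifying on it would bias the estimate; the causal effect is the crude pooled difference.
Pooled: the intensive programme 43.6% vs the standard programme 60.4%; the standard programme is higher overall.

decreases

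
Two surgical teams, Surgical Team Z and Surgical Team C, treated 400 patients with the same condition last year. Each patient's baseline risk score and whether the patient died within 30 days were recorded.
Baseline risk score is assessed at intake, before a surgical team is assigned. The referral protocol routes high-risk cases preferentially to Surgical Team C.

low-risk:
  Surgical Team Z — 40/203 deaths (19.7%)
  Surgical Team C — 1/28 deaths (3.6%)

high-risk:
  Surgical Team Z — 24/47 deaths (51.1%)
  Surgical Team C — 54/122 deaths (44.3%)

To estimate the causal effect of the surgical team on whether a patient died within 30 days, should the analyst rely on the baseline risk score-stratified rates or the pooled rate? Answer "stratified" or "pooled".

stratified

Nothing the surgical team does changes baseline risk score; the imbalance is an allocation artefact. With baseline risk score also predicting the outcome, the pooled figure is confounded, and the within-stratum comparison is the causal one.
Within each level — low-risk: 19.7% vs 3.6%; high-risk: 51.1% vs 44.3% — Surgical Team C is lower every time.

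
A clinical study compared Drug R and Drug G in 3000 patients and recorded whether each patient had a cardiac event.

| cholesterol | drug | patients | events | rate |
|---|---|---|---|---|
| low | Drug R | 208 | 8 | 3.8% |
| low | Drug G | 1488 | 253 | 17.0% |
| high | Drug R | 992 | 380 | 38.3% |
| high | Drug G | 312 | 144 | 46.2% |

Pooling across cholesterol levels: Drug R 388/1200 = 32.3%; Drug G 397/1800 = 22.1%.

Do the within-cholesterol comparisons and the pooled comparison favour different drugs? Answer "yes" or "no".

Within each cholesterol level (low 3.8% vs 17.0%; high 38.3% vs 46.2%), Drug R has the lower rate every time. Pooled: 32.3% vs 22.1% — Drug G has the lower rate overall. The two comparisons disagree.

yes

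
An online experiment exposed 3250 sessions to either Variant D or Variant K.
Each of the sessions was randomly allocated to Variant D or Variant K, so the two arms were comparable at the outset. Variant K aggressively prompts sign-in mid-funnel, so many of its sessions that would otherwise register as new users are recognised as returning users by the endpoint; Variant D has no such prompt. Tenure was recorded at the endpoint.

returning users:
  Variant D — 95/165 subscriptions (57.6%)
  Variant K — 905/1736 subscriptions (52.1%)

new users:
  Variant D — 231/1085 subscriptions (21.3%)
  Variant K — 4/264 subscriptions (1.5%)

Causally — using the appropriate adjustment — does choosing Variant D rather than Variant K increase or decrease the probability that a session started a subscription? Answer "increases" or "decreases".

Variant D is higher inside every user tenure stratum but Variant K is higher in aggregate. Whether to stratify depends on how user tenure relates to the variant.
User tenure is downstream of the variant. One should not condition on a consequence of treatment, so the overall rates are the right comparison.
Pooled: Variant D 26.1% vs Variant K 45.5%; Variant K is higher overall.

decreases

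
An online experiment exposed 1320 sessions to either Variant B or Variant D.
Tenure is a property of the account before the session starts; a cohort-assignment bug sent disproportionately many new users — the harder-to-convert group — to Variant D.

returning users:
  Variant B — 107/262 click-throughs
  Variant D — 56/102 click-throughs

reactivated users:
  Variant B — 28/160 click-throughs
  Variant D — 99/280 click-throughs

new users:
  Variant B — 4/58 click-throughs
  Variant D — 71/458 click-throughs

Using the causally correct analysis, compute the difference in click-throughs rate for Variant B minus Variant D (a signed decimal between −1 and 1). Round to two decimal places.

-0.13

Since user tenure is a pre-existing factor (not a product of the variant) and it affects the outcome on its own, it is a confounder. The stratified rates, not the pooled rate, identify the causal effect.
Adjusting over the population distribution of user tenure: 0.276·(0.408−0.549) + 0.333·(0.175−0.354) + 0.391·(0.069−0.155) = -0.132.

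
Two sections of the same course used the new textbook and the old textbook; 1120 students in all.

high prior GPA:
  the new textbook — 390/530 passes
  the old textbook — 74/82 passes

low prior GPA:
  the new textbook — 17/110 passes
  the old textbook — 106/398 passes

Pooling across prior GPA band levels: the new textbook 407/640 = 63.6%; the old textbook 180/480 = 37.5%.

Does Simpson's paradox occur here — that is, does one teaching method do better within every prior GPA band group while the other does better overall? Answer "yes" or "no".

yes

Within each prior GPA band level (high prior GPA 73.6% vs 90.2%; low prior GPA 15.5% vs 26.6%), the old textbook has the higher rate every time. Pooled: 63.6% vs 37.5% — the new textbook has the higher rate overall. The two comparisons disagree.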